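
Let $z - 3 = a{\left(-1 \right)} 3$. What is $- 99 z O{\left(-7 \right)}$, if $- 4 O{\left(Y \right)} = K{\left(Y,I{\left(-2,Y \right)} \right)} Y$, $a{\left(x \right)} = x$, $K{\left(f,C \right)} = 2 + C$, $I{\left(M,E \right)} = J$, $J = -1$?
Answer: $0$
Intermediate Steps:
$I{\left(M,E \right)} = -1$
$z = 0$ ($z = 3 - 3 = 0$)
$O{\left(Y \right)} = - \frac{Y}{4}$ ($O{\left(Y \right)} = - \frac{\left(2 - 1\right) Y}{4} = - \frac{1 Y}{4} = - \frac{Y}{4}$)
$- 99 z O{\left(-7 \right)} = \left(-99\right) 0 \left(\left(- \frac{1}{4}\right) \left(-7\right)\right) = 0 \cdot \frac{7}{4} = 0$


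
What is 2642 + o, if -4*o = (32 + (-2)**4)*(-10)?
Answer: 2762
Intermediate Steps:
o = 120 (o = -(32 + (-2)**4)*(-10)/4 = -(32 + 16)*(-10)/4 = -12*(-10) = -1/4*(-480) = 120)
2642 + o = 2642 + 120 = 2762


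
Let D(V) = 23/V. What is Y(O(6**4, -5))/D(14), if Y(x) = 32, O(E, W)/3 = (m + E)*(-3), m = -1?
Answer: 448/23 ≈ 19.478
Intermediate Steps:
O(E, W) = 9 - 9*E (O(E, W) = 3*((-1 + E)*(-3)) = 3*(3 - 3*E) = 9 - 9*E)
Y(O(6**4, -5))/D(14) = 32/((23/14)) = 32/((23*(1/14))) = 32/(23/14) = 32*(14/23) = 448/23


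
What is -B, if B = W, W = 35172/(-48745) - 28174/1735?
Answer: 57374602/3382903 ≈ 16.960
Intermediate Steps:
W = -57374602/3382903 (W = 35172*(-1/48745) - 28174*1/1735 = -35172/48745 - 28174/1735 = -57374602/3382903 ≈ -16.960)
B = -57374602/3382903 ≈ -16.960
-B = -1*(-57374602/3382903) = 57374602/3382903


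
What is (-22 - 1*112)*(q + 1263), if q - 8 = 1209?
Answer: -332320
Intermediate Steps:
q = 1217 (q = 8 + 1209 = 1217)
(-22 - 1*112)*(q + 1263) = (-22 - 1*112)*(1217 + 1263) = (-22 - 112)*2480 = -134*2480 = -332320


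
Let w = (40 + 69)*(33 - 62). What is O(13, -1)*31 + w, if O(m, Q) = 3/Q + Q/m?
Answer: -42333/13 ≈ -3256.4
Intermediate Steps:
w = -3161 (w = 109*(-29) = -3161)
O(13, -1)*31 + w = (3/(-1) - 1/13)*31 - 3161 = (3*(-1) - 1*1/13)*31 - 3161 = (-3 - 1/13)*31 - 3161 = -40/13*31 - 3161 = -1240/13 - 3161 = -42333/13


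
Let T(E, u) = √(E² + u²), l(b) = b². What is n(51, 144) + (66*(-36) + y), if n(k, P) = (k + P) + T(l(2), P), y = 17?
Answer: -2164 + 4*√1297 ≈ -2019.9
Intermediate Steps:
n(k, P) = P + k + √(16 + P²) (n(k, P) = (k + P) + √((2²)² + P²) = (P + k) + √(4² + P²) = (P + k) + √(16 + P²) = P + k + √(16 + P²))
n(51, 144) + (66*(-36) + y) = (144 + 51 + √(16 + 144²)) + (66*(-36) + 17) = (144 + 51 + √(16 + 20736)) + (-2376 + 17) = (144 + 51 + √20752) - 2359 = (144 + 51 + 4*√1297) - 2359 = (195 + 4*√1297) - 2359 = -2164 + 4*√1297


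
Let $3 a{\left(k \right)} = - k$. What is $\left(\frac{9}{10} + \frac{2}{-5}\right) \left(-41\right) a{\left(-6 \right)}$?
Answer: $-41$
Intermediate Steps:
$a{\left(k \right)} = - \frac{k}{3}$ ($a{\left(k \right)} = \frac{\left(-1\right) k}{3} = - \frac{k}{3}$)
$\left(\frac{9}{10} + \frac{2}{-5}\right) \left(-41\right) a{\left(-6 \right)} = \left(\frac{9}{10} + \frac{2}{-5}\right) \left(-41\right) \left(\left(- \frac{1}{3}\right) \left(-6\right)\right) = \left(9 \cdot \frac{1}{10} + 2 \left(- \frac{1}{5}\right)\right) \left(-41\right) 2 = \left(\frac{9}{10} - \frac{2}{5}\right) \left(-41\right) 2 = \frac{1}{2} \left(-41\right) 2 = \left(- \frac{41}{2}\right) 2 = -41$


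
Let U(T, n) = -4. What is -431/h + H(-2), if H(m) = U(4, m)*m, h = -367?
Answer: 3367/367 ≈ 9.1744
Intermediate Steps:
H(m) = -4*m
-431/h + H(-2) = -431/(-367) - 4*(-2) = -431*(-1/367) + 8 = 431/367 + 8 = 3367/367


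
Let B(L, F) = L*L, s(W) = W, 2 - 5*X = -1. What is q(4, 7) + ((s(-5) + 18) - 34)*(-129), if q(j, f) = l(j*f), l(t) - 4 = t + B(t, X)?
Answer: 3525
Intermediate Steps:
X = ⅗ (X = ⅖ - ⅕*(-1) = ⅖ + ⅕ = ⅗ ≈ 0.60000)
B(L, F) = L²
l(t) = 4 + t + t² (l(t) = 4 + (t + t²) = 4 + t + t²)
q(j, f) = 4 + f*j + f²*j² (q(j, f) = 4 + j*f + (j*f)² = 4 + f*j + (f*j)² = 4 + f*j + f²*j²)
q(4, 7) + ((s(-5) + 18) - 34)*(-129) = (4 + 7*4 + 7²*4²) + ((-5 + 18) - 34)*(-129) = (4 + 28 + 49*16) + (13 - 34)*(-129) = (4 + 28 + 784) - 21*(-129) = 816 + 2709 = 3525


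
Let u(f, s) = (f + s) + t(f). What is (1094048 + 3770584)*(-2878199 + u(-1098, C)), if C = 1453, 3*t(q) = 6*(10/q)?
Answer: -2561936334669104/183 ≈ -1.4000e+13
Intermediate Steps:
t(q) = 20/q (t(q) = (6*(10/q))/3 = (60/q)/3 = 20/q)
u(f, s) = f + s + 20/f (u(f, s) = (f + s) + 20/f = f + s + 20/f)
(1094048 + 3770584)*(-2878199 + u(-1098, C)) = (1094048 + 3770584)*(-2878199 + (-1098 + 1453 + 20/(-1098))) = 4864632*(-2878199 + (-1098 + 1453 + 20*(-1/1098))) = 4864632*(-2878199 + (-1098 + 1453 - 10/549)) = 4864632*(-2878199 + 194885/549) = 4864632*(-1579936366/549) = -2561936334669104/183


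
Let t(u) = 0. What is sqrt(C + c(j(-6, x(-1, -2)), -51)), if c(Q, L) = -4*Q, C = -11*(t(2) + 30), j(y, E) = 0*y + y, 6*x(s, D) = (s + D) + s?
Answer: 3*I*sqrt(34) ≈ 17.493*I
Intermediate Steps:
x(s, D) = s/3 + D/6 (x(s, D) = ((s + D) + s)/6 = ((D + s) + s)/6 = (D + 2*s)/6 = s/3 + D/6)
j(y, E) = y (j(y, E) = 0 + y = y)
C = -330 (C = -11*(0 + 30) = -11*30 = -330)
sqrt(C + c(j(-6, x(-1, -2)), -51)) = sqrt(-330 - 4*(-6)) = sqrt(-330 + 24) = sqrt(-306) = 3*I*sqrt(34)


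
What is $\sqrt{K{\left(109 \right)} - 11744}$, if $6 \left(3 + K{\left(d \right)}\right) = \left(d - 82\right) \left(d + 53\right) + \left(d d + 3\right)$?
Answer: $\frac{2 i \sqrt{20334}}{3} \approx 95.065 i$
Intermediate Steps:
$K{\left(d \right)} = - \frac{5}{2} + \frac{d^{2}}{6} + \frac{\left(-82 + d\right) \left(53 + d\right)}{6}$ ($K{\left(d \right)} = -3 + \frac{\left(d - 82\right) \left(d + 53\right) + \left(d d + 3\right)}{6} = -3 + \frac{\left(-82 + d\right) \left(53 + d\right) + \left(d^{2} + 3\right)}{6} = -3 + \frac{\left(-82 + d\right) \left(53 + d\right) + \left(3 + d^{2}\right)}{6} = -3 + \frac{3 + d^{2} + \left(-82 + d\right) \left(53 + d\right)}{6} = -3 + \left(\frac{1}{2} + \frac{d^{2}}{6} + \frac{\left(-82 + d\right) \left(53 + d\right)}{6}\right) = - \frac{5}{2} + \frac{d^{2}}{6} + \frac{\left(-82 + d\right) \left(53 + d\right)}{6}$)
$\sqrt{K{\left(109 \right)} - 11744} = \sqrt{\left(- \frac{4361}{6} - \frac{3161}{6} + \frac{109^{2}}{3}\right) - 11744} = \sqrt{\left(- \frac{4361}{6} - \frac{3161}{6} + \frac{1}{3} \cdot 11881\right) - 11744} = \sqrt{\left(- \frac{4361}{6} - \frac{3161}{6} + \frac{11881}{3}\right) - 11744} = \sqrt{\frac{8120}{3} - 11744} = \sqrt{- \frac{27112}{3}} = \frac{2 i \sqrt{20334}}{3}$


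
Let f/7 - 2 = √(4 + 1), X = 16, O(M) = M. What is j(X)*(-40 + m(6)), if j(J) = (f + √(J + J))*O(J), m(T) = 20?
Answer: -4480 - 2240*√5 - 1280*√2 ≈ -11299.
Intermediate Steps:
f = 14 + 7*√5 (f = 14 + 7*√(4 + 1) = 14 + 7*√5 ≈ 29.652)
j(J) = J*(14 + 7*√5 + √2*√J) (j(J) = ((14 + 7*√5) + √(J + J))*J = ((14 + 7*√5) + √(2*J))*J = ((14 + 7*√5) + √2*√J)*J = (14 + 7*√5 + √2*√J)*J = J*(14 + 7*√5 + √2*√J))
j(X)*(-40 + m(6)) = (16*(14 + 7*√5 + √2*√16))*(-40 + 20) = (16*(14 + 7*√5 + √2*4))*(-20) = (16*(14 + 7*√5 + 4*√2))*(-20) = (16*(14 + 4*√2 + 7*√5))*(-20) = (224 + 64*√2 + 112*√5)*(-20) = -4480 - 2240*√5 - 1280*√2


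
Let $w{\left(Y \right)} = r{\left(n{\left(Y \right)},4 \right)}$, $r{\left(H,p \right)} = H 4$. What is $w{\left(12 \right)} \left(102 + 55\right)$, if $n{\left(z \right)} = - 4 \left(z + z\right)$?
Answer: $-60288$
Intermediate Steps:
$n{\left(z \right)} = - 8 z$ ($n{\left(z \right)} = - 4 \cdot 2 z = - 8 z$)
$r{\left(H,p \right)} = 4 H$
$w{\left(Y \right)} = - 32 Y$ ($w{\left(Y \right)} = 4 \left(- 8 Y\right) = - 32 Y$)
$w{\left(12 \right)} \left(102 + 55\right) = \left(-32\right) 12 \left(102 + 55\right) = \left(-384\right) 157 = -60288$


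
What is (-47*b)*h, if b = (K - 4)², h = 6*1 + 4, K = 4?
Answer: 0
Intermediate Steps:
h = 10 (h = 6 + 4 = 10)
b = 0 (b = (4 - 4)² = 0² = 0)
(-47*b)*h = -47*0*10 = 0*10 = 0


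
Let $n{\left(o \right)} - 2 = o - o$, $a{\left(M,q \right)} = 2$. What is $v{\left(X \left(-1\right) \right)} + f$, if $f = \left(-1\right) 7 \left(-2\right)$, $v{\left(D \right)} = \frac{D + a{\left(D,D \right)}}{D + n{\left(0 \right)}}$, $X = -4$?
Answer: $15$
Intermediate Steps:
$n{\left(o \right)} = 2$ ($n{\left(o \right)} = 2 + \left(o - o\right) = 2 + 0 = 2$)
$v{\left(D \right)} = 1$ ($v{\left(D \right)} = \frac{D + 2}{D + 2} = \frac{2 + D}{2 + D} = 1$)
$f = 14$ ($f = \left(-7\right) \left(-2\right) = 14$)
$v{\left(X \left(-1\right) \right)} + f = 1 + 14 = 15$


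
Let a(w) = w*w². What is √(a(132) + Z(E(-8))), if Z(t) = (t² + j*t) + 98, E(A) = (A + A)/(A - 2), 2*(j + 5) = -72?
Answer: √57500074/5 ≈ 1516.6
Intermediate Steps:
j = -41 (j = -5 + (½)*(-72) = -5 - 36 = -41)
a(w) = w³
E(A) = 2*A/(-2 + A) (E(A) = (2*A)/(-2 + A) = 2*A/(-2 + A))
Z(t) = 98 + t² - 41*t (Z(t) = (t² - 41*t) + 98 = 98 + t² - 41*t)
√(a(132) + Z(E(-8))) = √(132³ + (98 + (2*(-8)/(-2 - 8))² - 82*(-8)/(-2 - 8))) = √(2299968 + (98 + (2*(-8)/(-10))² - 82*(-8)/(-10))) = √(2299968 + (98 + (2*(-8)*(-⅒))² - 82*(-8)*(-1)/10)) = √(2299968 + (98 + (8/5)² - 41*8/5)) = √(2299968 + (98 + 64/25 - 328/5)) = √(2299968 + 874/25) = √(57500074/25) = √57500074/5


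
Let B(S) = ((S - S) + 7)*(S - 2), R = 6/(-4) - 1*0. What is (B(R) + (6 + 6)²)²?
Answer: 57121/4 ≈ 14280.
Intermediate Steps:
R = -3/2 (R = 6*(-¼) + 0 = -3/2 + 0 = -3/2 ≈ -1.5000)
B(S) = -14 + 7*S (B(S) = (0 + 7)*(-2 + S) = 7*(-2 + S) = -14 + 7*S)
(B(R) + (6 + 6)²)² = ((-14 + 7*(-3/2)) + (6 + 6)²)² = ((-14 - 21/2) + 12²)² = (-49/2 + 144)² = (239/2)² = 57121/4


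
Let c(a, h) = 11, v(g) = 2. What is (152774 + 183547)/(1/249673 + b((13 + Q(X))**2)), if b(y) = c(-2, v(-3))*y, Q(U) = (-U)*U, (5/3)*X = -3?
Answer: 17493806881875/54503283211 ≈ 320.97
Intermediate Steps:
X = -9/5 (X = (3/5)*(-3) = -9/5 ≈ -1.8000)
Q(U) = -U**2
b(y) = 11*y
(152774 + 183547)/(1/249673 + b((13 + Q(X))**2)) = (152774 + 183547)/(1/249673 + 11*(13 - (-9/5)**2)**2) = 336321/(1/249673 + 11*(13 - 1*81/25)**2) = 336321/(1/249673 + 11*(13 - 81/25)**2) = 336321/(1/249673 + 11*(244/25)**2) = 336321/(1/249673 + 11*(59536/625)) = 336321/(1/249673 + 654896/625) = 336321/(163509849633/156045625) = 336321*(156045625/163509849633) = 17493806881875/54503283211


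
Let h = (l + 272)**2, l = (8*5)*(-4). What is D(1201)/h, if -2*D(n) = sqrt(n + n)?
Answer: -sqrt(2402)/25088 ≈ -0.0019535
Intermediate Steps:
D(n) = -sqrt(2)*sqrt(n)/2 (D(n) = -sqrt(n + n)/2 = -sqrt(2)*sqrt(n)/2)
l = -160 (l = 40*(-4) = -160)
h = 12544 (h = (-160 + 272)**2 = 112**2 = 12544)
D(1201)/h = -sqrt(2)*sqrt(1201)/2/12544 = -sqrt(2402)/2*(1/12544) = -sqrt(2402)/25088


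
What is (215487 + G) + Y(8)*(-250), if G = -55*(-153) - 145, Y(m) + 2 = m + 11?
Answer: 219507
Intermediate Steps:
Y(m) = 9 + m (Y(m) = -2 + (m + 11) = -2 + (11 + m) = 9 + m)
G = 8270 (G = 8415 - 145 = 8270)
(215487 + G) + Y(8)*(-250) = (215487 + 8270) + (9 + 8)*(-250) = 223757 + 17*(-250) = 223757 - 4250 = 219507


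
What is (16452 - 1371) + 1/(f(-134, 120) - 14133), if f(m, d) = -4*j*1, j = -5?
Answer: 212838152/14113 ≈ 15081.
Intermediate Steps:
f(m, d) = 20 (f(m, d) = -4*(-5)*1 = 20*1 = 20)
(16452 - 1371) + 1/(f(-134, 120) - 14133) = (16452 - 1371) + 1/(20 - 14133) = 15081 + 1/(-14113) = 15081 - 1/14113 = 212838152/14113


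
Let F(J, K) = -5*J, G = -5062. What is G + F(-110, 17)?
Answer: -4512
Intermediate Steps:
G + F(-110, 17) = -5062 - 5*(-110) = -5062 + 550 = -4512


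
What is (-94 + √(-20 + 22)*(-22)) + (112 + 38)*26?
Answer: 3806 - 22*√2 ≈ 3774.9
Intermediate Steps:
(-94 + √(-20 + 22)*(-22)) + (112 + 38)*26 = (-94 + √2*(-22)) + 150*26 = (-94 - 22*√2) + 3900 = 3806 - 22*√2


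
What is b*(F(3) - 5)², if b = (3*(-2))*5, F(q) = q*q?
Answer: -480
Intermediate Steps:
F(q) = q²
b = -30 (b = -6*5 = -30)
b*(F(3) - 5)² = -30*(3² - 5)² = -30*(9 - 5)² = -30*4² = -30*16 = -480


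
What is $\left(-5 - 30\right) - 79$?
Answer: $-114$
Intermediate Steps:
$\left(-5 - 30\right) - 79 = -35 - 79 = -114$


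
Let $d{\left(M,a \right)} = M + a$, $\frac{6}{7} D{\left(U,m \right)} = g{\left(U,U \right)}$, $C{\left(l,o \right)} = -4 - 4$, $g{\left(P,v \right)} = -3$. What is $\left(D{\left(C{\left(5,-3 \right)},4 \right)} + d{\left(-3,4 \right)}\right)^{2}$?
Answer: $\frac{25}{4} \approx 6.25$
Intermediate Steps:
$C{\left(l,o \right)} = -8$
$D{\left(U,m \right)} = - \frac{7}{2}$ ($D{\left(U,m \right)} = \frac{7}{6} \left(-3\right) = - \frac{7}{2}$)
$\left(D{\left(C{\left(5,-3 \right)},4 \right)} + d{\left(-3,4 \right)}\right)^{2} = \left(- \frac{7}{2} + \left(-3 + 4\right)\right)^{2} = \left(- \frac{7}{2} + 1\right)^{2} = \left(- \frac{5}{2}\right)^{2} = \frac{25}{4}$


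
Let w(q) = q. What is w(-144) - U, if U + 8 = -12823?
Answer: 12687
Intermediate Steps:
U = -12831 (U = -8 - 12823 = -12831)
w(-144) - U = -144 - 1*(-12831) = -144 + 12831 = 12687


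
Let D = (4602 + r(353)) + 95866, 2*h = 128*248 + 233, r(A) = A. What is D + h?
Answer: 233619/2 ≈ 1.1681e+5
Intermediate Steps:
h = 31977/2 (h = (128*248 + 233)/2 = (31744 + 233)/2 = (1/2)*31977 = 31977/2 ≈ 15989.)
D = 100821 (D = (4602 + 353) + 95866 = 4955 + 95866 = 100821)
D + h = 100821 + 31977/2 = 233619/2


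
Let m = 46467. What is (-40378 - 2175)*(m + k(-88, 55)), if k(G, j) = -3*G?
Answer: -1988544243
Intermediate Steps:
(-40378 - 2175)*(m + k(-88, 55)) = (-40378 - 2175)*(46467 - 3*(-88)) = -42553*(46467 + 264) = -42553*46731 = -1988544243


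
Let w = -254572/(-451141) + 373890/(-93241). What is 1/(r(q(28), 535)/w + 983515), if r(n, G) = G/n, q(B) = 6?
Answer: 869643363828/855284788286975585 ≈ 1.0168e-6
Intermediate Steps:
w = -144940560638/42064837981 (w = -254572*(-1/451141) + 373890*(-1/93241) = 254572/451141 - 373890/93241 = -144940560638/42064837981 ≈ -3.4456)
1/(r(q(28), 535)/w + 983515) = 1/((535/6)/(-144940560638/42064837981) + 983515) = 1/((535*(⅙))*(-42064837981/144940560638) + 983515) = 1/((535/6)*(-42064837981/144940560638) + 983515) = 1/(-22504688319835/869643363828 + 983515) = 1/(855284788286975585/869643363828) = 869643363828/855284788286975585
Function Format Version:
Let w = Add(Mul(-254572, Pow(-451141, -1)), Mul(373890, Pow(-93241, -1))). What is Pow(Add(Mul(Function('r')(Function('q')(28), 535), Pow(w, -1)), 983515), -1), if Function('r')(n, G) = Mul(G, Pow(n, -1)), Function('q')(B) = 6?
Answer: Rational(869643363828, 855284788286975585) ≈ 1.0168e-6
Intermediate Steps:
w = Rational(-144940560638, 42064837981) (w = Add(Mul(-254572, Rational(-1, 451141)), Mul(373890, Rational(-1, 93241))) = Add(Rational(254572, 451141), Rational(-373890, 93241)) = Rational(-144940560638, 42064837981) ≈ -3.4456)
Pow(Add(Mul(Function('r')(Function('q')(28), 535), Pow(w, -1)), 983515), -1) = Pow(Add(Mul(Mul(535, Pow(6, -1)), Pow(Rational(-144940560638, 42064837981), -1)), 983515), -1) = Pow(Add(Mul(Mul(535, Rational(1, 6)), Rational(-42064837981, 144940560638)), 983515), -1) = Pow(Add(Mul(Rational(535, 6), Rational(-42064837981, 144940560638)), 983515), -1) = Pow(Add(Rational(-22504688319835, 869643363828), 983515), -1) = Pow(Rational(855284788286975585, 869643363828), -1) = Rational(869643363828, 855284788286975585)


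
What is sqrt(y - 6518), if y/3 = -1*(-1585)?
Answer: I*sqrt(1763) ≈ 41.988*I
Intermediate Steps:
y = 4755 (y = 3*(-1*(-1585)) = 3*1585 = 4755)
sqrt(y - 6518) = sqrt(4755 - 6518) = sqrt(-1763) = I*sqrt(1763)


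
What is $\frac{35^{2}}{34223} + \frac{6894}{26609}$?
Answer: $\frac{38361341}{130091401} \approx 0.29488$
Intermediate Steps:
$\frac{35^{2}}{34223} + \frac{6894}{26609} = 1225 \cdot \frac{1}{34223} + 6894 \cdot \frac{1}{26609} = \frac{175}{4889} + \frac{6894}{26609} = \frac{38361341}{130091401}$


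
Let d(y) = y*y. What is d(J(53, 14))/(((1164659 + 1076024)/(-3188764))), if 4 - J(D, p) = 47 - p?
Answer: -2681750524/2240683 ≈ -1196.8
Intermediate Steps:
J(D, p) = -43 + p (J(D, p) = 4 - (47 - p) = 4 + (-47 + p) = -43 + p)
d(y) = y²
d(J(53, 14))/(((1164659 + 1076024)/(-3188764))) = (-43 + 14)²/(((1164659 + 1076024)/(-3188764))) = (-29)²/((2240683*(-1/3188764))) = 841/(-2240683/3188764) = 841*(-3188764/2240683) = -2681750524/2240683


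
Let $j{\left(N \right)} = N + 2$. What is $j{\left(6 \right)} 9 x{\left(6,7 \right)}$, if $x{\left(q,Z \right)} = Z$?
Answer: $504$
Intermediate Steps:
$j{\left(N \right)} = 2 + N$
$j{\left(6 \right)} 9 x{\left(6,7 \right)} = \left(2 + 6\right) 9 \cdot 7 = 8 \cdot 9 \cdot 7 = 72 \cdot 7 = 504$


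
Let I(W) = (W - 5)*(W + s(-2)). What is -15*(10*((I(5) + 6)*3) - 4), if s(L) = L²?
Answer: -2640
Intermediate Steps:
I(W) = (-5 + W)*(4 + W) (I(W) = (W - 5)*(W + (-2)²) = (-5 + W)*(W + 4) = (-5 + W)*(4 + W))
-15*(10*((I(5) + 6)*3) - 4) = -15*(10*(((-20 + 5² - 1*5) + 6)*3) - 4) = -15*(10*(((-20 + 25 - 5) + 6)*3) - 4) = -15*(10*((0 + 6)*3) - 4) = -15*(10*(6*3) - 4) = -15*(10*18 - 4) = -15*(180 - 4) = -15*176 = -2640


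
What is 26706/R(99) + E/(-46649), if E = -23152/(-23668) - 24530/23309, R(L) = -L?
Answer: -5206698759565400/19301399694291 ≈ -269.76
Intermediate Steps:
E = -930138/12538123 (E = -23152*(-1/23668) - 24530*1/23309 = 5788/5917 - 2230/2119 = -930138/12538123 ≈ -0.074185)
26706/R(99) + E/(-46649) = 26706/((-1*99)) - 930138/12538123/(-46649) = 26706/(-99) - 930138/12538123*(-1/46649) = 26706*(-1/99) + 930138/584890899827 = -8902/33 + 930138/584890899827 = -5206698759565400/19301399694291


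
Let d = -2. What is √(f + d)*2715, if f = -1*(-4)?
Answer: 2715*√2 ≈ 3839.6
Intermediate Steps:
f = 4
√(f + d)*2715 = √(4 - 2)*2715 = √2*2715 = 2715*√2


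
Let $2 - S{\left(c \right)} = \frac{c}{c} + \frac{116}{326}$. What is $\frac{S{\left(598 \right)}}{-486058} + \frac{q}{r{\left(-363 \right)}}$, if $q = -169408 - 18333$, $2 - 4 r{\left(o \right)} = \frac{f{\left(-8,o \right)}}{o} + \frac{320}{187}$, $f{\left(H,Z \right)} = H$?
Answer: $- \frac{183577887870018003}{65204194642} \approx -2.8154 \cdot 10^{6}$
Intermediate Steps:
$S{\left(c \right)} = \frac{105}{163}$ ($S{\left(c \right)} = 2 - \left(\frac{c}{c} + \frac{116}{326}\right) = 2 - \left(1 + 116 \cdot \frac{1}{326}\right) = 2 - \left(1 + \frac{58}{163}\right) = 2 - \frac{221}{163} = \frac{105}{163}$)
$r{\left(o \right)} = \frac{27}{374} + \frac{2}{o}$ ($r{\left(o \right)} = \frac{1}{2} - \frac{- \frac{8}{o} + \frac{320}{187}}{4} = \frac{1}{2} - \frac{\frac{320}{187} - \frac{8}{o}}{4} = \frac{1}{2} - \left(\frac{80}{187} - \frac{2}{o}\right) = \frac{27}{374} + \frac{2}{o}$)
$q = -187741$ ($q = -169408 - 18333 = -187741$)
$\frac{S{\left(598 \right)}}{-486058} + \frac{q}{r{\left(-363 \right)}} = \frac{105}{163 \left(-486058\right)} - \frac{187741}{\frac{27}{374} + \frac{2}{-363}} = \frac{105}{163} \left(- \frac{1}{486058}\right) - \frac{187741}{\frac{27}{374} + 2 \left(- \frac{1}{363}\right)} = - \frac{105}{79227454} - \frac{187741}{\frac{27}{374} - \frac{2}{363}} = - \frac{105}{79227454} - \frac{187741}{\frac{823}{12342}} = - \frac{105}{79227454} - \frac{2317099422}{823} = - \frac{183577887870018003}{65204194642}$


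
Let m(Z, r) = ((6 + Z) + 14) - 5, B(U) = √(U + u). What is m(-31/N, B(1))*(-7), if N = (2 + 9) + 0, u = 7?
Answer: -938/11 ≈ -85.273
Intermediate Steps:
N = 11 (N = 11 + 0 = 11)
B(U) = √(7 + U) (B(U) = √(U + 7) = √(7 + U))
m(Z, r) = 15 + Z (m(Z, r) = (20 + Z) - 5 = 15 + Z)
m(-31/N, B(1))*(-7) = (15 - 31/11)*(-7) = (134/11)*(-7) = -938/11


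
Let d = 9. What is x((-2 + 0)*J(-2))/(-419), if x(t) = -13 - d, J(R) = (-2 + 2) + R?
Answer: 22/419 ≈ 0.052506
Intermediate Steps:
J(R) = R (J(R) = 0 + R = R)
x(t) = -22 (x(t) = -13 - 1*9 = -13 - 9 = -22)
x((-2 + 0)*J(-2))/(-419) = -22/(-419) = -22*(-1/419) = 22/419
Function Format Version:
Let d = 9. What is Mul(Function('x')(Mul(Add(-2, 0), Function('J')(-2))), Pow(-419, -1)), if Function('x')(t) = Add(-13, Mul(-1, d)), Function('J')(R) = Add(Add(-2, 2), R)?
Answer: Rational(22, 419) ≈ 0.052506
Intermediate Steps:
Function('J')(R) = R (Function('J')(R) = Add(0, R) = R)
Function('x')(t) = -22 (Function('x')(t) = Add(-13, Mul(-1, 9)) = Add(-13, -9) = -22)
Mul(Function('x')(Mul(Add(-2, 0), Function('J')(-2))), Pow(-419, -1)) = Mul(-22, Pow(-419, -1)) = Mul(-22, Rational(-1, 419)) = Rational(22, 419)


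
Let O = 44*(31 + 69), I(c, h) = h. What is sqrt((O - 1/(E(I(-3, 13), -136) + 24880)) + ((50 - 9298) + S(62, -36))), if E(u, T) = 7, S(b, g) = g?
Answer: I*sqrt(3024967788683)/24887 ≈ 69.886*I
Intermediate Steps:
O = 4400 (O = 44*100 = 4400)
sqrt((O - 1/(E(I(-3, 13), -136) + 24880)) + ((50 - 9298) + S(62, -36))) = sqrt((4400 - 1/(7 + 24880)) + ((50 - 9298) - 36)) = sqrt((4400 - 1/24887) + (-9248 - 36)) = sqrt((4400 - 1*1/24887) - 9284) = sqrt((4400 - 1/24887) - 9284) = sqrt(109502799/24887 - 9284) = sqrt(-121548109/24887) = I*sqrt(3024967788683)/24887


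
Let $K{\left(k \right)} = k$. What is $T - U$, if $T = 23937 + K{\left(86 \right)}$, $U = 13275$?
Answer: $10748$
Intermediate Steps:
$T = 24023$ ($T = 23937 + 86 = 24023$)
$T - U = 24023 - 13275 = 10748$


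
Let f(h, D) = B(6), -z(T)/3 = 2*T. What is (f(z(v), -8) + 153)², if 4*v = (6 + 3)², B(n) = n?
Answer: 25281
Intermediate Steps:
v = 81/4 (v = (6 + 3)²/4 = (¼)*9² = (¼)*81 = 81/4 ≈ 20.250)
z(T) = -6*T
f(h, D) = 6
(f(z(v), -8) + 153)² = (6 + 153)² = 159² = 25281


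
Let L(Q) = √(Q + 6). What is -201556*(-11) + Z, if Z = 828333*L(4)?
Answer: 2217116 + 828333*√10 ≈ 4.8365e+6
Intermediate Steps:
L(Q) = √(6 + Q)
Z = 828333*√10 (Z = 828333*√(6 + 4) = 828333*√10 ≈ 2.6194e+6)
-201556*(-11) + Z = -201556*(-11) + 828333*√10 = 2217116 + 828333*√10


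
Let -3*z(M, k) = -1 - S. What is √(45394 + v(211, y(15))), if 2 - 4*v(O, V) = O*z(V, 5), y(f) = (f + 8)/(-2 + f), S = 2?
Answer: √181367/2 ≈ 212.94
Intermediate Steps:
y(f) = (8 + f)/(-2 + f)
z(M, k) = 1 (z(M, k) = -(-1 - 1*2)/3 = -(-1 - 2)/3 = -⅓*(-3) = 1)
v(O, V) = ½ - O/4
√(45394 + v(211, y(15))) = √(45394 + (½ - ¼*211)) = √(45394 + (½ - 211/4)) = √(45394 - 209/4) = √(181367/4) = √181367/2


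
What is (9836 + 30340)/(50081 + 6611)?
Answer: 10044/14173 ≈ 0.70867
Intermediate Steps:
(9836 + 30340)/(50081 + 6611) = 40176/56692 = 40176*(1/56692) = 10044/14173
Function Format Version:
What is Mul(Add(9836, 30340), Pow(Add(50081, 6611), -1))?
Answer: Rational(10044, 14173) ≈ 0.70867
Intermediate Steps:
Mul(Add(9836, 30340), Pow(Add(50081, 6611), -1)) = Mul(40176, Pow(56692, -1)) = Mul(40176, Rational(1, 56692)) = Rational(10044, 14173)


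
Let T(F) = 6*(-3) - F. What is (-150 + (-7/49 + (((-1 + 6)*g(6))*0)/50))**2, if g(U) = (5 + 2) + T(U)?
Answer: 1104601/49 ≈ 22543.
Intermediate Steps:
T(F) = -18 - F
g(U) = -11 - U (g(U) = (5 + 2) + (-18 - U) = 7 + (-18 - U) = -11 - U)
(-150 + (-7/49 + (((-1 + 6)*g(6))*0)/50))**2 = (-150 + (-7/49 + (((-1 + 6)*(-11 - 1*6))*0)/50))**2 = (-150 + (-7*1/49 + ((5*(-11 - 6))*0)*(1/50)))**2 = (-150 + (-1/7 + ((5*(-17))*0)*(1/50)))**2 = (-150 + (-1/7 - 85*0*(1/50)))**2 = (-150 + (-1/7 + 0*(1/50)))**2 = (-150 + (-1/7 + 0))**2 = (-150 - 1/7)**2 = (-1051/7)**2 = 1104601/49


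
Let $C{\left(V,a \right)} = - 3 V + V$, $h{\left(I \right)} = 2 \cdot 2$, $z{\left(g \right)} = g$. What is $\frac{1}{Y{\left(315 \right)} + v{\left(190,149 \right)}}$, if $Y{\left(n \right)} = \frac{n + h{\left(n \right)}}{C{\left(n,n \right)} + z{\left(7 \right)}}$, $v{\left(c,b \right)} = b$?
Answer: $\frac{623}{92508} \approx 0.0067345$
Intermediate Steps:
$h{\left(I \right)} = 4$
$C{\left(V,a \right)} = - 2 V$
$Y{\left(n \right)} = \frac{4 + n}{7 - 2 n}$ ($Y{\left(n \right)} = \frac{n + 4}{- 2 n + 7} = \frac{4 + n}{7 - 2 n}$)
$\frac{1}{Y{\left(315 \right)} + v{\left(190,149 \right)}} = \frac{1}{\frac{-4 - 315}{-7 + 2 \cdot 315} + 149} = \frac{1}{\frac{-4 - 315}{-7 + 630} + 149} = \frac{1}{\frac{1}{623} \left(-319\right) + 149} = \frac{1}{- \frac{319}{623} + 149} = \frac{1}{\frac{92508}{623}} = \frac{623}{92508}$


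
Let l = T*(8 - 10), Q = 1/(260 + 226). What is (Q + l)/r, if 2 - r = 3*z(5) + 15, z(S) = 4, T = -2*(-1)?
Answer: 1943/12150 ≈ 0.15992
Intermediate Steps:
T = 2
r = -25 (r = 2 - (3*4 + 15) = 2 - (12 + 15) = 2 - 1*27 = 2 - 27 = -25)
Q = 1/486 ≈ 0.0020576
l = -4 (l = 2*(8 - 10) = 2*(-2) = -4)
(Q + l)/r = (1/486 - 4)/(-25) = -1943/486*(-1/25) = 1943/12150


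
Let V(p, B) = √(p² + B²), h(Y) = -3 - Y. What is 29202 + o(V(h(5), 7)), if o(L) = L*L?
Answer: 29315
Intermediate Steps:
V(p, B) = √(B² + p²)
o(L) = L²
29202 + o(V(h(5), 7)) = 29202 + (√(7² + (-3 - 1*5)²))² = 29202 + (√(49 + (-3 - 5)²))² = 29202 + (√(49 + (-8)²))² = 29202 + (√(49 + 64))² = 29202 + (√113)² = 29202 + 113 = 29315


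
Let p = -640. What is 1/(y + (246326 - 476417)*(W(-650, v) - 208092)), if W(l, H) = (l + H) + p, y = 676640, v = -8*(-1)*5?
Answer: 1/48168386762 ≈ 2.0761e-11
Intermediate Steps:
v = 40 (v = 8*5 = 40)
W(l, H) = -640 + H + l (W(l, H) = (l + H) - 640 = (H + l) - 640 = -640 + H + l)
1/(y + (246326 - 476417)*(W(-650, v) - 208092)) = 1/(676640 + (246326 - 476417)*((-640 + 40 - 650) - 208092)) = 1/(676640 - 230091*(-1250 - 208092)) = 1/(676640 - 230091*(-209342)) = 1/(676640 + 48167710122) = 1/48168386762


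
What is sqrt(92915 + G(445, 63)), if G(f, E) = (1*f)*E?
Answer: 5*sqrt(4838) ≈ 347.78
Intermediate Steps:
G(f, E) = E*f (G(f, E) = f*E = E*f)
sqrt(92915 + G(445, 63)) = sqrt(92915 + 63*445) = sqrt(92915 + 28035) = sqrt(120950) = 5*sqrt(4838)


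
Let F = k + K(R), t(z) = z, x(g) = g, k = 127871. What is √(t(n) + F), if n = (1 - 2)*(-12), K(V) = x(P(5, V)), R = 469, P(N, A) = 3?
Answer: √127886 ≈ 357.61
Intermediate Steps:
K(V) = 3
n = 12 (n = -1*(-12) = 12)
F = 127874 (F = 127871 + 3 = 127874)
√(t(n) + F) = √(12 + 127874) = √127886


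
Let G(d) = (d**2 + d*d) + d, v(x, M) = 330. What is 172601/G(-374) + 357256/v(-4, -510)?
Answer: 89007509/82170 ≈ 1083.2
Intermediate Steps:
G(d) = d + 2*d**2 (G(d) = (d**2 + d**2) + d = 2*d**2 + d = d + 2*d**2)
172601/G(-374) + 357256/v(-4, -510) = 172601/((-374*(1 + 2*(-374)))) + 357256/330 = 172601/((-374*(1 - 748))) + 357256*(1/330) = 172601/((-374*(-747))) + 178628/165 = 172601/279378 + 178628/165 = 172601*(1/279378) + 178628/165 = 923/1494 + 178628/165 = 89007509/82170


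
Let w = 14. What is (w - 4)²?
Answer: 100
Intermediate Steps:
(w - 4)² = (14 - 4)² = 10² = 100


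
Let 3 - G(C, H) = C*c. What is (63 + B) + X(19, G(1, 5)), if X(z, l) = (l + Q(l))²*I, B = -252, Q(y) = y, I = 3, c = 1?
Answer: -141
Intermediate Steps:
G(C, H) = 3 - C
X(z, l) = 12*l² (X(z, l) = (l + l)²*3 = (2*l)²*3 = (4*l²)*3 = 12*l²)
(63 + B) + X(19, G(1, 5)) = (63 - 252) + 12*(3 - 1*1)² = -189 + 12*(3 - 1)² = -189 + 12*2² = -189 + 12*4 = -189 + 48 = -141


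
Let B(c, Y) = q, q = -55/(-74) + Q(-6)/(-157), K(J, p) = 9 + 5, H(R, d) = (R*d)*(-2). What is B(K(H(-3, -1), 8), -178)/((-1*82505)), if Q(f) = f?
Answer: -9079/958543090 ≈ -9.4717e-6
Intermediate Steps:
H(R, d) = -2*R*d
K(J, p) = 14
q = 9079/11618 (q = -55/(-74) - 6/(-157) = -55*(-1/74) - 6*(-1/157) = 55/74 + 6/157 = 9079/11618 ≈ 0.78146)
B(c, Y) = 9079/11618
B(K(H(-3, -1), 8), -178)/((-1*82505)) = 9079/(11618*((-1*82505))) = (9079/11618)/(-82505) = (9079/11618)*(-1/82505) = -9079/958543090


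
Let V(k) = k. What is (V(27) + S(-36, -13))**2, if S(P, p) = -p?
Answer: 1600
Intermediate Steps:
(V(27) + S(-36, -13))**2 = (27 - 1*(-13))**2 = (27 + 13)**2 = 40**2 = 1600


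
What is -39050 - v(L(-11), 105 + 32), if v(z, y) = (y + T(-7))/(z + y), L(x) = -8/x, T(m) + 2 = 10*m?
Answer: -11832293/303 ≈ -39051.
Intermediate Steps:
T(m) = -2 + 10*m
v(z, y) = (-72 + y)/(y + z) (v(z, y) = (y + (-2 + 10*(-7)))/(z + y) = (y + (-2 - 70))/(y + z) = (y - 72)/(y + z) = (-72 + y)/(y + z))
-39050 - v(L(-11), 105 + 32) = -39050 - (-72 + (105 + 32))/((105 + 32) - 8/(-11)) = -39050 - (-72 + 137)/(137 - 8*(-1/11)) = -39050 - 65/(137 + 8/11) = -39050 - 65/1515/11 = -39050 - 11*65/1515 = -39050 - 1*143/303 = -39050 - 143/303 = -11832293/303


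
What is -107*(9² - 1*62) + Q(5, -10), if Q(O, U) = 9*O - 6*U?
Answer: -1928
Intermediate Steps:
Q(O, U) = -6*U + 9*O
-107*(9² - 1*62) + Q(5, -10) = -107*(9² - 1*62) + (-6*(-10) + 9*5) = -107*(81 - 62) + (60 + 45) = -107*19 + 105 = -2033 + 105 = -1928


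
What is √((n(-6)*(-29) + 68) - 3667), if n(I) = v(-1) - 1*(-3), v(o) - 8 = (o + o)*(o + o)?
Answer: I*√4034 ≈ 63.514*I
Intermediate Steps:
v(o) = 8 + 4*o² (v(o) = 8 + (o + o)*(o + o) = 8 + (2*o)*(2*o) = 8 + 4*o²)
n(I) = 15 (n(I) = (8 + 4*(-1)²) - 1*(-3) = (8 + 4*1) + 3 = (8 + 4) + 3 = 12 + 3 = 15)
√((n(-6)*(-29) + 68) - 3667) = √((15*(-29) + 68) - 3667) = √((-435 + 68) - 3667) = √(-367 - 3667) = √(-4034) = I*√4034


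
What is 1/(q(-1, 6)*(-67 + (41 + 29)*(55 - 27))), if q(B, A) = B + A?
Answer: 1/9465 ≈ 0.00010565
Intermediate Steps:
q(B, A) = A + B
1/(q(-1, 6)*(-67 + (41 + 29)*(55 - 27))) = 1/((6 - 1)*(-67 + (41 + 29)*(55 - 27))) = 1/(5*(-67 + 70*28)) = 1/(5*(-67 + 1960)) = 1/(5*1893) = 1/9465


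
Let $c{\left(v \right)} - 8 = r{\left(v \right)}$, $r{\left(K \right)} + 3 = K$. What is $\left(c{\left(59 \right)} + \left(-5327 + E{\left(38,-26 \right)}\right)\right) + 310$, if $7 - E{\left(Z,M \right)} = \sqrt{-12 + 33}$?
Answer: $-4946 - \sqrt{21} \approx -4950.6$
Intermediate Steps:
$r{\left(K \right)} = -3 + K$
$E{\left(Z,M \right)} = 7 - \sqrt{21}$ ($E{\left(Z,M \right)} = 7 - \sqrt{-12 + 33} = 7 - \sqrt{21}$)
$c{\left(v \right)} = 5 + v$ ($c{\left(v \right)} = 8 + \left(-3 + v\right) = 5 + v$)
$\left(c{\left(59 \right)} + \left(-5327 + E{\left(38,-26 \right)}\right)\right) + 310 = \left(\left(5 + 59\right) - \left(5320 + \sqrt{21}\right)\right) + 310 = \left(64 - \left(5320 + \sqrt{21}\right)\right) + 310 = \left(-5256 - \sqrt{21}\right) + 310 = -4946 - \sqrt{21}$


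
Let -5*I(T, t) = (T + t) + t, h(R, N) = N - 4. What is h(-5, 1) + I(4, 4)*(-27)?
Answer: 309/5 ≈ 61.800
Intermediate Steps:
h(R, N) = -4 + N
I(T, t) = -2*t/5 - T/5 (I(T, t) = -((T + t) + t)/5 = -(T + 2*t)/5 = -2*t/5 - T/5)
h(-5, 1) + I(4, 4)*(-27) = (-4 + 1) + (-⅖*4 - ⅕*4)*(-27) = -3 + (-8/5 - ⅘)*(-27) = -3 - 12/5*(-27) = -3 + 324/5 = 309/5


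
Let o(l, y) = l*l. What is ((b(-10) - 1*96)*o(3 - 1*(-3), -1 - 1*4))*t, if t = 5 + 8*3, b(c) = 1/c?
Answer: -501642/5 ≈ -1.0033e+5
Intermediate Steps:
o(l, y) = l**2
t = 29 (t = 5 + 24 = 29)
((b(-10) - 1*96)*o(3 - 1*(-3), -1 - 1*4))*t = ((1/(-10) - 1*96)*(3 - 1*(-3))**2)*29 = ((-1/10 - 96)*(3 + 3)**2)*29 = -961/10*6**2*29 = -961/10*36*29 = -17298/5*29 = -501642/5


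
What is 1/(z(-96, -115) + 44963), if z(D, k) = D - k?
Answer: 1/44982 ≈ 2.2231e-5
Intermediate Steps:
1/(z(-96, -115) + 44963) = 1/((-96 - 1*(-115)) + 44963) = 1/((-96 + 115) + 44963) = 1/(19 + 44963) = 1/44982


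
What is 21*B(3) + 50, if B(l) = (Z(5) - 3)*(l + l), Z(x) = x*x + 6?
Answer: 3578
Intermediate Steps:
Z(x) = 6 + x² (Z(x) = x² + 6 = 6 + x²)
B(l) = 56*l (B(l) = ((6 + 5²) - 3)*(l + l) = ((6 + 25) - 3)*(2*l) = (31 - 3)*(2*l) = 28*(2*l) = 56*l)
21*B(3) + 50 = 21*(56*3) + 50 = 21*168 + 50 = 3528 + 50 = 3578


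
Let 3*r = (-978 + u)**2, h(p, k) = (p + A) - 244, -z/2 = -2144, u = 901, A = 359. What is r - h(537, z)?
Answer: 3973/3 ≈ 1324.3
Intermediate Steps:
z = 4288 (z = -2*(-2144) = 4288)
h(p, k) = 115 + p (h(p, k) = (p + 359) - 244 = (359 + p) - 244 = 115 + p)
r = 5929/3 (r = (-978 + 901)**2/3 = (1/3)*(-77)**2 = (1/3)*5929 = 5929/3 ≈ 1976.3)
r - h(537, z) = 5929/3 - (115 + 537) = 5929/3 - 1*652 = 5929/3 - 652 = 3973/3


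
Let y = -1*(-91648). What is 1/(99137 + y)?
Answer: 1/190785 ≈ 5.2415e-6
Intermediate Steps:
y = 91648
1/(99137 + y) = 1/(99137 + 91648) = 1/190785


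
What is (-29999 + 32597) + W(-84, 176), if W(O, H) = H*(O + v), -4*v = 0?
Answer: -12186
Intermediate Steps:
v = 0 (v = -¼*0 = 0)
W(O, H) = H*O (W(O, H) = H*(O + 0) = H*O)
(-29999 + 32597) + W(-84, 176) = (-29999 + 32597) + 176*(-84) = 2598 - 14784 = -12186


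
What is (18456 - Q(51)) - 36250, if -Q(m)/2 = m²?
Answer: -12592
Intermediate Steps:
Q(m) = -2*m²
(18456 - Q(51)) - 36250 = (18456 - (-2)*51²) - 36250 = (18456 - (-2)*2601) - 36250 = (18456 - 1*(-5202)) - 36250 = (18456 + 5202) - 36250 = 23658 - 36250 = -12592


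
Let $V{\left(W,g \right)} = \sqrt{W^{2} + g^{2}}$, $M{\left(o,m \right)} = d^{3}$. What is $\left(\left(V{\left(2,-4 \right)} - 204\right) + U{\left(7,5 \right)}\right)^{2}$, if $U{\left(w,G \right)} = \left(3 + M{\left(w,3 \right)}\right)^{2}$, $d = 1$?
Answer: $35364 - 752 \sqrt{5} \approx 33683.0$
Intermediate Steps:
$M{\left(o,m \right)} = 1$ ($M{\left(o,m \right)} = 1^{3} = 1$)
$U{\left(w,G \right)} = 16$ ($U{\left(w,G \right)} = \left(3 + 1\right)^{2} = 4^{2} = 16$)
$\left(\left(V{\left(2,-4 \right)} - 204\right) + U{\left(7,5 \right)}\right)^{2} = \left(\left(\sqrt{2^{2} + \left(-4\right)^{2}} - 204\right) + 16\right)^{2} = \left(\left(\sqrt{4 + 16} - 204\right) + 16\right)^{2} = \left(\left(\sqrt{20} - 204\right) + 16\right)^{2} = \left(\left(2 \sqrt{5} - 204\right) + 16\right)^{2} = \left(\left(-204 + 2 \sqrt{5}\right) + 16\right)^{2} = \left(-188 + 2 \sqrt{5}\right)^{2}$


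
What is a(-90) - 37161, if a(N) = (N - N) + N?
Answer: -37251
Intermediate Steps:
a(N) = N (a(N) = 0 + N = N)
a(-90) - 37161 = -90 - 37161 = -37251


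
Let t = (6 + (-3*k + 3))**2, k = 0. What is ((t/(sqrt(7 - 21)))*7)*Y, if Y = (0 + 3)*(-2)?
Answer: 243*I*sqrt(14) ≈ 909.22*I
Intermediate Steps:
Y = -6 (Y = 3*(-2) = -6)
t = 81 (t = (6 + (-3*0 + 3))**2 = (6 + (0 + 3))**2 = (6 + 3)**2 = 9**2 = 81)
((t/(sqrt(7 - 21)))*7)*Y = ((81/(sqrt(7 - 21)))*7)*(-6) = ((81/(sqrt(-14)))*7)*(-6) = ((81/((I*sqrt(14))))*7)*(-6) = ((81*(-I*sqrt(14)/14))*7)*(-6) = (-81*I*sqrt(14)/14*7)*(-6) = -81*I*sqrt(14)/2*(-6) = 243*I*sqrt(14)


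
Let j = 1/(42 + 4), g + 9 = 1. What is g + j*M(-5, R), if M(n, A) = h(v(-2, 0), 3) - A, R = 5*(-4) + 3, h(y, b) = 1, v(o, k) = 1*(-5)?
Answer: -175/23 ≈ -7.6087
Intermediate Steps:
g = -8 (g = -9 + 1 = -8)
v(o, k) = -5
j = 1/46 ≈ 0.021739
R = -17 (R = -20 + 3 = -17)
M(n, A) = 1 - A
g + j*M(-5, R) = -8 + (1 - 1*(-17))/46 = -8 + (1 + 17)/46 = -8 + (1/46)*18 = -8 + 9/23 = -175/23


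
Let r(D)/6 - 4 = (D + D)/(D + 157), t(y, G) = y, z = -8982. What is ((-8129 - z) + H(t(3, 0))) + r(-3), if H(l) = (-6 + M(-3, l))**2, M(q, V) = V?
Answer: 68204/77 ≈ 885.77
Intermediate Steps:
H(l) = (-6 + l)**2
r(D) = 24 + 12*D/(157 + D) (r(D) = 24 + 6*((D + D)/(D + 157)) = 24 + 6*((2*D)/(157 + D)) = 24 + 6*(2*D/(157 + D)) = 24 + 12*D/(157 + D))
((-8129 - z) + H(t(3, 0))) + r(-3) = ((-8129 - 1*(-8982)) + (-6 + 3)**2) + 12*(314 + 3*(-3))/(157 - 3) = ((-8129 + 8982) + (-3)**2) + 12*(314 - 9)/154 = (853 + 9) + 12*(1/154)*305 = 862 + 1830/77 = 68204/77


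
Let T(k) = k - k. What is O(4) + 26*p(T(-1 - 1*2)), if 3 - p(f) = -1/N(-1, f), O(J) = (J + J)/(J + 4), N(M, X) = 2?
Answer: 92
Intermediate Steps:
T(k) = 0
O(J) = 2*J/(4 + J) (O(J) = (2*J)/(4 + J) = 2*J/(4 + J))
p(f) = 7/2 (p(f) = 3 - (-1)/2 = 3 - 1*(-½) = 3 + ½ = 7/2)
O(4) + 26*p(T(-1 - 1*2)) = 2*4/(4 + 4) + 26*(7/2) = 2*4/8 + 91 = 2*4*(⅛) + 91 = 1 + 91 = 92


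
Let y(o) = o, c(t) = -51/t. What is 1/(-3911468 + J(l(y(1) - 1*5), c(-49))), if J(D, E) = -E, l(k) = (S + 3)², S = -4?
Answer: -49/191661983 ≈ -2.5566e-7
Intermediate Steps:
l(k) = 1 (l(k) = (-4 + 3)² = (-1)² = 1)
1/(-3911468 + J(l(y(1) - 1*5), c(-49))) = 1/(-3911468 - (-51)/(-49)) = 1/(-3911468 - (-51)*(-1)/49) = 1/(-3911468 - 1*51/49) = 1/(-3911468 - 51/49) = 1/(-191661983/49) = -49/191661983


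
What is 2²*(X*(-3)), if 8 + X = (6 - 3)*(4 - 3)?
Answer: 60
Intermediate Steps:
X = -5 (X = -8 + (6 - 3)*(4 - 3) = -8 + 3*1 = -8 + 3 = -5)
2²*(X*(-3)) = 2²*(-5*(-3)) = 4*15 = 60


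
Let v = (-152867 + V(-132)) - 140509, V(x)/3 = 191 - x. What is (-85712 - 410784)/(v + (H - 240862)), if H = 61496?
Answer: 496496/471773 ≈ 1.0524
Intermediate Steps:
V(x) = 573 - 3*x (V(x) = 3*(191 - x) = 573 - 3*x)
v = -292407 (v = (-152867 + (573 - 3*(-132))) - 140509 = (-152867 + (573 + 396)) - 140509 = (-152867 + 969) - 140509 = -151898 - 140509 = -292407)
(-85712 - 410784)/(v + (H - 240862)) = (-85712 - 410784)/(-292407 + (61496 - 240862)) = -496496/(-292407 - 179366) = -496496/(-471773) = -496496*(-1/471773) = 496496/471773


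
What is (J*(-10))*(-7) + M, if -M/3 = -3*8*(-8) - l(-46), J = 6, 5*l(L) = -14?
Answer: -822/5 ≈ -164.40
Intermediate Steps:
l(L) = -14/5 (l(L) = (⅕)*(-14) = -14/5)
M = -2922/5 (M = -3*(-3*8*(-8) - 1*(-14/5)) = -3*(-24*(-8) + 14/5) = -3*(192 + 14/5) = -3*974/5 = -2922/5 ≈ -584.40)
(J*(-10))*(-7) + M = (6*(-10))*(-7) - 2922/5 = -60*(-7) - 2922/5 = 420 - 2922/5 = -822/5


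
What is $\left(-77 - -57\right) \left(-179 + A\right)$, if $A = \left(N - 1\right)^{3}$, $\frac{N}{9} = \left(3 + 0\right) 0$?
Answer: $3600$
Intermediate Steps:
$N = 0$ ($N = 9 \left(3 + 0\right) 0 = 9 \cdot 3 \cdot 0 = 9 \cdot 0 = 0$)
$A = -1$ ($A = \left(0 - 1\right)^{3} = \left(-1\right)^{3} = -1$)
$\left(-77 - -57\right) \left(-179 + A\right) = \left(-77 - -57\right) \left(-179 - 1\right) = \left(-77 + 57\right) \left(-180\right) = \left(-20\right) \left(-180\right) = 3600$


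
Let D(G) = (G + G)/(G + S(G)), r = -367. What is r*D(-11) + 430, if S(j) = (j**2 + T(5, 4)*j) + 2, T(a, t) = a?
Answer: 32584/57 ≈ 571.65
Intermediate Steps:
S(j) = 2 + j**2 + 5*j (S(j) = (j**2 + 5*j) + 2 = 2 + j**2 + 5*j)
D(G) = 2*G/(2 + G**2 + 6*G) (D(G) = (G + G)/(G + (2 + G**2 + 5*G)) = (2*G)/(2 + G**2 + 6*G) = 2*G/(2 + G**2 + 6*G))
r*D(-11) + 430 = -734*(-11)/(2 + (-11)**2 + 6*(-11)) + 430 = -734*(-11)/(2 + 121 - 66) + 430 = -734*(-11)/57 + 430 = -367*(-22/57) + 430 = 8074/57 + 430 = 32584/57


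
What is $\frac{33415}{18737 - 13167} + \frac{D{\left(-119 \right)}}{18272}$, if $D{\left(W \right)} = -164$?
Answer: $\frac{15241135}{2544376} \approx 5.9901$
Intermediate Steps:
$\frac{33415}{18737 - 13167} + \frac{D{\left(-119 \right)}}{18272} = \frac{33415}{18737 - 13167} - \frac{164}{18272} = \frac{33415}{5570} - \frac{41}{4568} = 33415 \cdot \frac{1}{5570} - \frac{41}{4568} = \frac{6683}{1114} - \frac{41}{4568} = \frac{15241135}{2544376}$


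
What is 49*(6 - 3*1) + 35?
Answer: 182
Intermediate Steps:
49*(6 - 3*1) + 35 = 49*(6 - 3) + 35 = 49*3 + 35 = 147 + 35 = 182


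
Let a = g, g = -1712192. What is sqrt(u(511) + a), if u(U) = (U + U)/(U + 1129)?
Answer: I*sqrt(287819370445)/410 ≈ 1308.5*I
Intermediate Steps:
u(U) = 2*U/(1129 + U) (u(U) = (2*U)/(1129 + U) = 2*U/(1129 + U))
a = -1712192
sqrt(u(511) + a) = sqrt(2*511/(1129 + 511) - 1712192) = sqrt(2*511/1640 - 1712192) = sqrt(2*511*(1/1640) - 1712192) = sqrt(511/820 - 1712192) = sqrt(-1403996929/820) = I*sqrt(287819370445)/410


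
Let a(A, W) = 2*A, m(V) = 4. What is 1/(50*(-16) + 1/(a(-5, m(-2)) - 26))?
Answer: -36/28801 ≈ -0.0012500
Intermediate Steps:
1/(50*(-16) + 1/(a(-5, m(-2)) - 26)) = 1/(50*(-16) + 1/(2*(-5) - 26)) = 1/(-800 + 1/(-10 - 26)) = 1/(-800 + 1/(-36)) = 1/(-800 - 1/36) = 1/(-28801/36) = -36/28801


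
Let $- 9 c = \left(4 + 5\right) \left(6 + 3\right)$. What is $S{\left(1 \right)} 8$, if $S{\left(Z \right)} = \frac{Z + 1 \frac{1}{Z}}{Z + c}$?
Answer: $-2$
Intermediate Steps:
$c = -9$ ($c = - \frac{\left(4 + 5\right) \left(6 + 3\right)}{9} = - \frac{9 \cdot 9}{9} = \left(- \frac{1}{9}\right) 81 = -9$)
$S{\left(Z \right)} = \frac{Z + \frac{1}{Z}}{-9 + Z}$ ($S{\left(Z \right)} = \frac{Z + 1 \frac{1}{Z}}{Z - 9} = \frac{Z + \frac{1}{Z}}{-9 + Z}$)
$S{\left(1 \right)} 8 = \frac{1 + 1^{2}}{1 \left(-9 + 1\right)} 8 = 1 \frac{1}{-8} \left(1 + 1\right) 8 = 1 \left(- \frac{1}{8}\right) 2 \cdot 8 = \left(- \frac{1}{4}\right) 8 = -2$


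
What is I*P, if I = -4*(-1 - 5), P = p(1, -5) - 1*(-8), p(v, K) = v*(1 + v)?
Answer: 240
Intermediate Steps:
P = 10 (P = 1*(1 + 1) - 1*(-8) = 1*2 + 8 = 2 + 8 = 10)
I = 24 (I = -4*(-6) = 24)
I*P = 24*10 = 240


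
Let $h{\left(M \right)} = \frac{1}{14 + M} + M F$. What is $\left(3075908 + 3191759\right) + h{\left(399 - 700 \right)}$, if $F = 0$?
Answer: $\frac{1798820428}{287} \approx 6.2677 \cdot 10^{6}$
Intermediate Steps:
$h{\left(M \right)} = \frac{1}{14 + M}$ ($h{\left(M \right)} = \frac{1}{14 + M} + M 0 = \frac{1}{14 + M} + 0 = \frac{1}{14 + M}$)
$\left(3075908 + 3191759\right) + h{\left(399 - 700 \right)} = \left(3075908 + 3191759\right) + \frac{1}{14 + \left(399 - 700\right)} = 6267667 + \frac{1}{14 + \left(399 - 700\right)} = 6267667 + \frac{1}{14 - 301} = 6267667 + \frac{1}{-287} = 6267667 - \frac{1}{287} = \frac{1798820428}{287}$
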